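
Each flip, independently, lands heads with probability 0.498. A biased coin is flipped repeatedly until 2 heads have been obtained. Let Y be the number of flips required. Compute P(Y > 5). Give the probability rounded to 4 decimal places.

Needing more than 5 flips ⇔ fewer than 2 successes in the first 5. With X ~ Binomial(5, 0.498), P(Y > 5) = P(X ≤ 1).
  k=0: C(5,0)·0.498^0·0.502^5 = 0.031880
  k=1: C(5,1)·0.498^1·0.502^4 = 0.158130
P(X ≤ 1) = 0.190010

0.1900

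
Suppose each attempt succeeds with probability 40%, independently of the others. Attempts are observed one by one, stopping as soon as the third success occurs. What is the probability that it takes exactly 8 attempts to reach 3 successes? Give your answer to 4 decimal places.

0.1045

Y = trial on which the third success occurs; negative binomial, r=3, p=0.40.
P(Y=8) = C(7,2) · p^3 · (1−p)^5
= 21 · 0.064 · 0.07776 = 0.104509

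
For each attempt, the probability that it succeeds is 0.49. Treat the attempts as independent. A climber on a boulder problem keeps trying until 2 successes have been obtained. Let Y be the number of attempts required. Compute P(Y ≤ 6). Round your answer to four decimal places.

0.8810

Finishing within 6 attempts ⇔ at least 2 successes in the first 6. With X ~ Binomial(6, 0.49), P(Y ≤ 6) = 1 − P(X ≤ 1).
  k=0: C(6,0)·0.49^0·0.51^6 = 0.017596
  k=1: C(6,1)·0.49^1·0.51^5 = 0.101437
1 − 0.119034 = 0.880966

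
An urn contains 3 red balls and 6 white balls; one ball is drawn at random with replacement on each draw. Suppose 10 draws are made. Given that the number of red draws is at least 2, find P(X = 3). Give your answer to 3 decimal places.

0.290

X ~ Binomial(10, 0.333333). Want P(X=3 | X≥2) = P(X=3) / P(X≥2).
P(X=3) = C(10,3)·0.333333^3·0.666667^7 = 0.26012
P(X≥2) = 1 − 0.01734 − 0.08671 = 0.89595
Ratio = 0.26012 / 0.89595 = 0.29033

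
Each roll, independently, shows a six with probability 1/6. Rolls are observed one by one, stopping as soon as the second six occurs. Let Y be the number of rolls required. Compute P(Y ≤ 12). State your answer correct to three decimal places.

Finishing within 12 rolls ⇔ at least 2 successes in the first 12. With X ~ Binomial(12, 0.166667), P(Y ≤ 12) = 1 − P(X ≤ 1).
  k=0: C(12,0)·0.166667^0·0.833333^12 = 0.11216
  k=1: C(12,1)·0.166667^1·0.833333^11 = 0.26918
1 − 0.38133 = 0.61867

0.619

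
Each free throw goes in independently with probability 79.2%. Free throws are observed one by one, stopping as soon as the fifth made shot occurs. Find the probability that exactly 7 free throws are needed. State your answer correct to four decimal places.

0.2022

Y = trial on which the fifth success occurs; negative binomial, r=5, p=0.792.
P(Y=7) = C(6,4) · p^5 · (1−p)^2
= 15 · 0.31162 · 0.043264 = 0.202229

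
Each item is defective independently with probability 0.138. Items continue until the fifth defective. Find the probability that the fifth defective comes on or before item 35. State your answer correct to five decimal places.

0.54041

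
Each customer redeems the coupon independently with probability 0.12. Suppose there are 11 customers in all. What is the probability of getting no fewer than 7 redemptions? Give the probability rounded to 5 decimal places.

0.00008

X ~ Binomial(11, 0.12); P(X ≥ 7) = Σ C(11,k) p^k (1−p)^(11−k) over k:
  k=7: C(11,7)·0.12^7·0.88^4 = 0.0000709
  k=8: C(11,8)·0.12^8·0.88^3 = 0.0000048
  k=9: C(11,9)·0.12^9·0.88^2 = 0.0000002
  k=10: C(11,10)·0.12^10·0.88^1 = 0.0000000
  k=11: C(11,11)·0.12^11·0.88^0 = 0.0000000
Total = 0.0000760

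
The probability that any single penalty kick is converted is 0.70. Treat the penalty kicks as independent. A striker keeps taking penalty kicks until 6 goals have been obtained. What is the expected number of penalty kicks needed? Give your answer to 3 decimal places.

8.571

Y = total penalty kicks until the sixth success; negative binomial with r=6, p=0.70.
E[Y] = r / p = 6 / 0.70 = 8.57143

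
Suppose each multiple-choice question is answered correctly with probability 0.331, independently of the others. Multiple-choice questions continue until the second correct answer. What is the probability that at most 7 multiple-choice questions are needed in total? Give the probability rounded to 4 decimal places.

0.7323

Finishing within 7 multiple-choice questions ⇔ at least 2 successes in the first 7. With X ~ Binomial(7, 0.331), P(Y ≤ 7) = 1 − P(X ≤ 1).
  k=0: C(7,0)·0.331^0·0.669^7 = 0.059977
  k=1: C(7,1)·0.331^1·0.669^6 = 0.207722
1 − 0.267699 = 0.732301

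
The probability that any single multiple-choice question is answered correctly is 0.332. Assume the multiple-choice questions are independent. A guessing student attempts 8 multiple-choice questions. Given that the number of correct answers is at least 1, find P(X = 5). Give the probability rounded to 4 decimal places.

X ~ Binomial(8, 0.332). Want P(X=5 | X≥1) = P(X=5) / P(X≥1).
P(X=5) = C(8,5)·0.332^5·0.668^3 = 0.067330
P(X≥1) = 1 − 0.039647 = 0.960353
Ratio = 0.067330 / 0.960353 = 0.070110

0.0701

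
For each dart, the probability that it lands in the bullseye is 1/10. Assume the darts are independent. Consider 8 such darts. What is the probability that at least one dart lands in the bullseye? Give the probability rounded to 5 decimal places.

P(at least one) = 1 − P(none) = 1 − (1 − 0.10)^8
= 1 − 0.4304672 = 0.5695328

0.56953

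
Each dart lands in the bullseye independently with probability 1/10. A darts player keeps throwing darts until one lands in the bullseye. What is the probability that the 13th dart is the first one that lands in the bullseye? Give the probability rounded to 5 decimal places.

0.02824

Geometric (trials to first success), p = 0.10.
P(Y = 13) = (1−p)^12 · p = 0.28243 · 0.10 = 0.0282430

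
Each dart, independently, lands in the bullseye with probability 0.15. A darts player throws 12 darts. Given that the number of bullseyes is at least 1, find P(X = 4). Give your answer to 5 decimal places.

0.07961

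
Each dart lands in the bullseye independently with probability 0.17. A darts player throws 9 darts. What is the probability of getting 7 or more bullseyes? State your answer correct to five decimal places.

0.00011

X ~ Binomial(9, 0.17); P(X ≥ 7) = Σ C(9,k) p^k (1−p)^(9−k) over k:
  k=7: C(9,7)·0.17^7·0.83^2 = 0.0001018
  k=8: C(9,8)·0.17^8·0.83^1 = 0.0000052
  k=9: C(9,9)·0.17^9·0.83^0 = 0.0000001
Total = 0.0001071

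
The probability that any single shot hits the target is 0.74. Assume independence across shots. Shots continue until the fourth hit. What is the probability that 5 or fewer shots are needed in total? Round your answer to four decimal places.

Finishing within 5 shots ⇔ at least 4 successes in the first 5. With X ~ Binomial(5, 0.74), P(Y ≤ 5) = 1 − P(X ≤ 3).
  k=0: C(5,0)·0.74^0·0.26^5 = 0.001188
  k=1: C(5,1)·0.74^1·0.26^4 = 0.016908
  k=2: C(5,2)·0.74^2·0.26^3 = 0.096246
  k=3: C(5,3)·0.74^3·0.26^2 = 0.273931
1 − 0.388274 = 0.611726

0.6117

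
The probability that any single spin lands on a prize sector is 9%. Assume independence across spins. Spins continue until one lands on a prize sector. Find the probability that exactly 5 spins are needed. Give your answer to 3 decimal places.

0.062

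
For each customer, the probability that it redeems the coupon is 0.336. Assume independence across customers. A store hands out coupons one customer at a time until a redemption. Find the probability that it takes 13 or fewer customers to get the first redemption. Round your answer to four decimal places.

0.9951

Y = number of customers to the first success; geometric, p = 0.336.
P(Y ≤ 13) = 1 − (1−p)^13 = 1 − 0.004877 = 0.995123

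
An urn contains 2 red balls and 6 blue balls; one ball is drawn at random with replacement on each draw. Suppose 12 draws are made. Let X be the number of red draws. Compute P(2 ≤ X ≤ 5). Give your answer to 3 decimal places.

X ~ Binomial(12, 0.25); P(2 ≤ X ≤ 5) = Σ C(12,k) p^k (1−p)^(12−k) over k:
  k=2: C(12,2)·0.25^2·0.75^10 = 0.23229
  k=3: C(12,3)·0.25^3·0.75^9 = 0.25810
  k=4: C(12,4)·0.25^4·0.75^8 = 0.19358
  k=5: C(12,5)·0.25^5·0.75^7 = 0.10324
Total = 0.78722

0.787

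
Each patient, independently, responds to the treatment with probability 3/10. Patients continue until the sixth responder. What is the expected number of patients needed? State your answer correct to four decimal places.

20.0000

Y = total patients until the sixth success; negative binomial with r=6, p=0.30.
E[Y] = r / p = 6 / 0.30 = 20.000000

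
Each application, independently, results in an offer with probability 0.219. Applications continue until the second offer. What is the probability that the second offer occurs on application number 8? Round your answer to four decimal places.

0.0762

Y = trial on which the second success occurs; negative binomial, r=2, p=0.219.
P(Y=8) = C(7,1) · p^2 · (1−p)^6
= 7 · 0.047961 · 0.22694 = 0.076189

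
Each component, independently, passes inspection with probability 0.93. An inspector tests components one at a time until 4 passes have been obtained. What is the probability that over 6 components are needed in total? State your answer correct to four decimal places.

Needing more than 6 components ⇔ fewer than 4 successes in the first 6. With X ~ Binomial(6, 0.93), P(Y > 6) = P(X ≤ 3).
  k=0: C(6,0)·0.93^0·0.07^6 = 0.000000
  k=1: C(6,1)·0.93^1·0.07^5 = 0.000009
  k=2: C(6,2)·0.93^2·0.07^4 = 0.000311
  k=3: C(6,3)·0.93^3·0.07^3 = 0.005518
P(X ≤ 3) = 0.005839

0.0058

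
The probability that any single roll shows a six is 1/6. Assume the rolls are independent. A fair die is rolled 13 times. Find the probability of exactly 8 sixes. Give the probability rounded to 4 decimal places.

0.0003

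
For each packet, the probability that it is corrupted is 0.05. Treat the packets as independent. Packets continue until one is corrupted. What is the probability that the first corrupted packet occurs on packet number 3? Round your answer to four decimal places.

0.0451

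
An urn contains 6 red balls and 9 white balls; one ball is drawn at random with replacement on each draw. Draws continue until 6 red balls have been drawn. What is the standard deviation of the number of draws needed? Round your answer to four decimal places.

4.7434

Y = total draws until the sixth success; negative binomial with r=6, p=0.40.
SD(Y) = √[r(1−p)/p²] = √(22.500000) = 4.743416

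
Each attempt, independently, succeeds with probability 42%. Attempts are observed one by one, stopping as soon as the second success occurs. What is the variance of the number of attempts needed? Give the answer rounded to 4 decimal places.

6.5760

Y = total attempts until the second success; negative binomial with r=2, p=0.42.
Var(Y) = r(1−p)/p² = 2·0.58 / 0.42² = 6.575964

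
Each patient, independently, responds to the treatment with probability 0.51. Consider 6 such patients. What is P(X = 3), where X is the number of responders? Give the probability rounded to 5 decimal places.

X ~ Binomial(n=6, p=0.51).
P(X=3) = C(6,3) · p^3 · (1−p)^3
= 20 · 0.13265 · 0.11765 = 0.3121251

0.31213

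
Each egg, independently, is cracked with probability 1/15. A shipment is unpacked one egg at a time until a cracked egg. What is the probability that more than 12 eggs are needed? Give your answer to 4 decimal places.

0.4370

Y = number of eggs to the first success; geometric, p = 0.066667.
P(Y > 12) = P(first 12 all fail) = (1−p)^12 = 0.436960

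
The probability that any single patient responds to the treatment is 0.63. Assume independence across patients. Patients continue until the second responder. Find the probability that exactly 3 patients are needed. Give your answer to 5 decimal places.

0.29371

Y = trial on which the second success occurs; negative binomial, r=2, p=0.63.
P(Y=3) = C(2,1) · p^2 · (1−p)^1
= 2 · 0.3969 · 0.37 = 0.2937060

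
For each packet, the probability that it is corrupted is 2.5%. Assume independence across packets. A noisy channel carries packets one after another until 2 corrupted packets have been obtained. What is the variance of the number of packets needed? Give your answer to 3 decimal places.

3120.000

Y = total packets until the second success; negative binomial with r=2, p=0.025.
Var(Y) = r(1−p)/p² = 2·0.975 / 0.025² = 3120.00000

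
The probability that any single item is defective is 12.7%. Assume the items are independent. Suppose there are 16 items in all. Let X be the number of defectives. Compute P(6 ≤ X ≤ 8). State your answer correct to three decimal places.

X ~ Binomial(16, 0.127); P(6 ≤ X ≤ 8) = Σ C(16,k) p^k (1−p)^(16−k) over k:
  k=6: C(16,6)·0.127^6·0.873^10 = 0.00864
  k=7: C(16,7)·0.127^7·0.873^9 = 0.00180
  k=8: C(16,8)·0.127^8·0.873^8 = 0.00029
Total = 0.01073

0.011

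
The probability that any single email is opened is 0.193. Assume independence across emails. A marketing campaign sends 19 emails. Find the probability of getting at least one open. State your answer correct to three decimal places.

0.983

P(at least one) = 1 − P(none) = 1 − (1 − 0.193)^19
= 1 − 0.01701 = 0.98299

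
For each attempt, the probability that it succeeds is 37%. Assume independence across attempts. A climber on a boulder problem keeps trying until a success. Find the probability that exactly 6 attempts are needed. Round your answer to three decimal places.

0.037

Geometric (trials to first success), p = 0.37.
P(Y = 6) = (1−p)^5 · p = 0.099244 · 0.37 = 0.03672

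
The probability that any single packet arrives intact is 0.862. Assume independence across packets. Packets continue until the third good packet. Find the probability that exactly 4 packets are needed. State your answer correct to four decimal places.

Y = trial on which the third success occurs; negative binomial, r=3, p=0.862.
P(Y=4) = C(3,2) · p^3 · (1−p)^1
= 3 · 0.6405 · 0.138 = 0.265169

0.2652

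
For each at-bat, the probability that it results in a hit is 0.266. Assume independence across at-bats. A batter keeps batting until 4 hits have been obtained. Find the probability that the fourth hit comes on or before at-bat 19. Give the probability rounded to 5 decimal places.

Finishing within 19 at-bats ⇔ at least 4 successes in the first 19. With X ~ Binomial(19, 0.266), P(Y ≤ 19) = 1 − P(X ≤ 3).
  k=0: C(19,0)·0.266^0·0.734^19 = 0.0028069
  k=1: C(19,1)·0.266^1·0.734^18 = 0.0193270
  k=2: C(19,2)·0.266^2·0.734^17 = 0.0630365
  k=3: C(19,3)·0.266^3·0.734^16 = 0.1294511
1 − 0.2146215 = 0.7853785

0.78538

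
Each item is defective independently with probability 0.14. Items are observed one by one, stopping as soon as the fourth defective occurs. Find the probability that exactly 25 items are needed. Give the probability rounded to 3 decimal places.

Y = trial on which the fourth success occurs; negative binomial, r=4, p=0.14.
P(Y=25) = C(24,3) · p^4 · (1−p)^21
= 2024 · 0.00038416 · 0.042118 = 0.03275

0.033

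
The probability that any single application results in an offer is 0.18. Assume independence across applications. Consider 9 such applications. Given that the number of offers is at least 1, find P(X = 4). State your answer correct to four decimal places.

0.0589

X ~ Binomial(9, 0.18). Want P(X=4 | X≥1) = P(X=4) / P(X≥1).
P(X=4) = C(9,4)·0.18^4·0.82^5 = 0.049038
P(X≥1) = 1 − 0.167620 = 0.832380
Ratio = 0.049038 / 0.832380 = 0.058913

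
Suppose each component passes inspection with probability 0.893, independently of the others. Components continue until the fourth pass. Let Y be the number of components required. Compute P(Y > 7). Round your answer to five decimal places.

0.00351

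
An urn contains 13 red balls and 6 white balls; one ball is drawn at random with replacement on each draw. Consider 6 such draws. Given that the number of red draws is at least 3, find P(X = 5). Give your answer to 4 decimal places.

0.3101

X ~ Binomial(6, 0.684211). Want P(X=5 | X≥3) = P(X=5) / P(X≥3).
P(X=5) = C(6,5)·0.684211^5·0.315789^1 = 0.284117
P(X≥3) = 1 − 0.000992 − 0.012892 − 0.069833 = 0.916283
Ratio = 0.284117 / 0.916283 = 0.310076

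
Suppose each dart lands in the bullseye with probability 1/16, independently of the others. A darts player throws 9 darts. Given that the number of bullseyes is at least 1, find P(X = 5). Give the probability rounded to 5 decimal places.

0.00021

X ~ Binomial(9, 0.0625). Want P(X=5 | X≥1) = P(X=5) / P(X≥1).
P(X=5) = C(9,5)·0.0625^5·0.9375^4 = 0.0000928
P(X≥1) = 1 − 0.5594245 = 0.4405755
Ratio = 0.0000928 / 0.4405755 = 0.0002107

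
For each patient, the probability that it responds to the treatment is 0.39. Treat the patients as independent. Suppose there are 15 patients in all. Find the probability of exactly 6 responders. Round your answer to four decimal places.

X ~ Binomial(n=15, p=0.39).
P(X=6) = C(15,6) · p^6 · (1−p)^9
= 5005 · 0.0035187 · 0.011694 = 0.205949

0.2059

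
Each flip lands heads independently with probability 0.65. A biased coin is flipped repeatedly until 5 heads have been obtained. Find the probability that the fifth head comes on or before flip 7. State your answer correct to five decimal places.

0.53228

Finishing within 7 flips ⇔ at least 5 successes in the first 7. With X ~ Binomial(7, 0.65), P(Y ≤ 7) = 1 − P(X ≤ 4).
  k=0: C(7,0)·0.65^0·0.35^7 = 0.0006434
  k=1: C(7,1)·0.65^1·0.35^6 = 0.0083641
  k=2: C(7,2)·0.65^2·0.35^5 = 0.0466000
  k=3: C(7,3)·0.65^3·0.35^4 = 0.1442382
  k=4: C(7,4)·0.65^4·0.35^3 = 0.2678709
1 − 0.4677167 = 0.5322833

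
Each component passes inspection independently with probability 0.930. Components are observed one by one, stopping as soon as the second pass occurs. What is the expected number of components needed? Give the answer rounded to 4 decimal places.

2.1505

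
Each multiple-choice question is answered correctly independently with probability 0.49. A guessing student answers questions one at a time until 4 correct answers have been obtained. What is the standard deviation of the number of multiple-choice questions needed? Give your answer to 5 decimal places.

Y = total multiple-choice questions until the fourth success; negative binomial with r=4, p=0.49.
SD(Y) = √[r(1−p)/p²] = √(8.4964598) = 2.9148687

2.91487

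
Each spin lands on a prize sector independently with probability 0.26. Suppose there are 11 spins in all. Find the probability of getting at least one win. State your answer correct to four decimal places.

0.9636

P(at least one) = 1 − P(none) = 1 − (1 − 0.26)^11
= 1 − 0.036438 = 0.963562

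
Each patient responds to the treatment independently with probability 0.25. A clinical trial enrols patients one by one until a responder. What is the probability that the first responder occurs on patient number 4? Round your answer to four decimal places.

0.1055

Geometric (trials to first success), p = 0.25.
P(Y = 4) = (1−p)^3 · p = 0.42188 · 0.25 = 0.105469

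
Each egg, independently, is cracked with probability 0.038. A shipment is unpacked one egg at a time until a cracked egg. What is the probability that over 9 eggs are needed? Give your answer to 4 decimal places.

Y = number of eggs to the first success; geometric, p = 0.038.
P(Y > 9) = P(first 9 all fail) = (1−p)^9 = 0.705628

0.7056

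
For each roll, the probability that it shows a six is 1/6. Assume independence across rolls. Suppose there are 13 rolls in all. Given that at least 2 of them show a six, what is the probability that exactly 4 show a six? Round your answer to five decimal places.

0.16114

X ~ Binomial(13, 0.166667). Want P(X=4 | X≥2) = P(X=4) / P(X≥2).
P(X=4) = C(13,4)·0.166667^4·0.833333^9 = 0.1069227
P(X≥2) = 1 − 0.0934639 − 0.2430061 = 0.6635300
Ratio = 0.1069227 / 0.6635300 = 0.1611422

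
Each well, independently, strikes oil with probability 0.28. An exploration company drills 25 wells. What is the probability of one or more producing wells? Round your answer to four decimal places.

0.9997

P(at least one) = 1 − P(none) = 1 − (1 − 0.28)^25
= 1 − 0.000271 = 0.999729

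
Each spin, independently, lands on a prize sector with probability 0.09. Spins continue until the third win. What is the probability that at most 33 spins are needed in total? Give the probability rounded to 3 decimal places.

0.580

Finishing within 33 spins ⇔ at least 3 successes in the first 33. With X ~ Binomial(33, 0.09), P(Y ≤ 33) = 1 − P(X ≤ 2).
  k=0: C(33,0)·0.09^0·0.91^33 = 0.04450
  k=1: C(33,1)·0.09^1·0.91^32 = 0.14524
  k=2: C(33,2)·0.09^2·0.91^31 = 0.22983
1 − 0.41957 = 0.58043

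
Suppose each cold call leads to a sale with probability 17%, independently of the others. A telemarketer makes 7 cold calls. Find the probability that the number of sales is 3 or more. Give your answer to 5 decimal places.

0.10052

X ~ Binomial(7, 0.17); P(X ≥ 3) = Σ C(7,k) p^k (1−p)^(7−k) over k:
  k=3: C(7,3)·0.17^3·0.83^4 = 0.0816070
  k=4: C(7,4)·0.17^4·0.83^3 = 0.0167147
  k=5: C(7,5)·0.17^5·0.83^2 = 0.0020541
  k=6: C(7,6)·0.17^6·0.83^1 = 0.0001402
  k=7: C(7,7)·0.17^7·0.83^0 = 0.0000041
Total = 0.1005201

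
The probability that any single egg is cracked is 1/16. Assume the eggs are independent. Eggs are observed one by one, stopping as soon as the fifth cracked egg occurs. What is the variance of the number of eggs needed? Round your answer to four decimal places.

Y = total eggs until the fifth success; negative binomial with r=5, p=0.0625.
Var(Y) = r(1−p)/p² = 5·0.9375 / 0.0625² = 1200.000000

1200.0000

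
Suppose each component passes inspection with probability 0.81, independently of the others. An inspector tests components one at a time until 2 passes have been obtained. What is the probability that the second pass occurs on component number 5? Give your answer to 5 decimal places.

0.01800

Y = trial on which the second success occurs; negative binomial, r=2, p=0.81.
P(Y=5) = C(4,1) · p^2 · (1−p)^3
= 4 · 0.6561 · 0.006859 = 0.0180008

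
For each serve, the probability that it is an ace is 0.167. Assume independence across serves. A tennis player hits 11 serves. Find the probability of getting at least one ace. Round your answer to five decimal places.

0.86600

P(at least one) = 1 − P(none) = 1 − (1 − 0.167)^11
= 1 − 0.1339970 = 0.8660030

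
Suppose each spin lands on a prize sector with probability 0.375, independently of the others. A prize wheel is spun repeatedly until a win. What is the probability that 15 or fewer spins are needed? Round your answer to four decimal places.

0.9991

Y = number of spins to the first success; geometric, p = 0.375.
P(Y ≤ 15) = 1 − (1−p)^15 = 1 − 0.000867 = 0.999133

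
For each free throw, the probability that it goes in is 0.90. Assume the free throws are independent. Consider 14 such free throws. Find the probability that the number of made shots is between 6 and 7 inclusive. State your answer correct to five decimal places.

X ~ Binomial(14, 0.90); P(6 ≤ X ≤ 7) = Σ C(14,k) p^k (1−p)^(14−k) over k:
  k=6: C(14,6)·0.90^6·0.10^8 = 0.0000160
  k=7: C(14,7)·0.90^7·0.10^7 = 0.0001642
Total = 0.0001801

0.00018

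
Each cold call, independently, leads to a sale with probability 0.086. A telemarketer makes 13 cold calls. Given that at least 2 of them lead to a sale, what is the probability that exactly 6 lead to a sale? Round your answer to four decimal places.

X ~ Binomial(13, 0.086). Want P(X=6 | X≥2) = P(X=6) / P(X≥2).
P(X=6) = C(13,6)·0.086^6·0.914^7 = 0.000370
P(X≥2) = 1 − 0.310671 − 0.380011 = 0.309318
Ratio = 0.000370 / 0.309318 = 0.001196

0.0012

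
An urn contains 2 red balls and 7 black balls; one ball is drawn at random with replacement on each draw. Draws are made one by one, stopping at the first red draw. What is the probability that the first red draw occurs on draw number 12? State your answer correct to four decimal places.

Geometric (trials to first success), p = 0.222222.
P(Y = 12) = (1−p)^11 · p = 0.06301 · 0.222222 = 0.014002

0.0140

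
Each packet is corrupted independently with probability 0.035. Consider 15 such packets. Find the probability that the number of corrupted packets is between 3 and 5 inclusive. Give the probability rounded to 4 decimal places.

0.0142

X ~ Binomial(15, 0.035); P(3 ≤ X ≤ 5) = Σ C(15,k) p^k (1−p)^(15−k) over k:
  k=3: C(15,3)·0.035^3·0.965^12 = 0.012722
  k=4: C(15,4)·0.035^4·0.965^11 = 0.001384
  k=5: C(15,5)·0.035^5·0.965^10 = 0.000110
Total = 0.014216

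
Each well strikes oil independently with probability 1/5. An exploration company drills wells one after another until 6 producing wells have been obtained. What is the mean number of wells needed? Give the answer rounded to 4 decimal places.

30.0000

Y = total wells until the sixth success; negative binomial with r=6, p=0.20.
E[Y] = r / p = 6 / 0.20 = 30.000000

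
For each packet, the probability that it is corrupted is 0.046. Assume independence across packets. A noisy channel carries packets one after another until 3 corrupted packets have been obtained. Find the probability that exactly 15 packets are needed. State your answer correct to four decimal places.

Y = trial on which the third success occurs; negative binomial, r=3, p=0.046.
P(Y=15) = C(14,2) · p^3 · (1−p)^12
= 91 · 9.7336e-05 · 0.5683 = 0.005034

0.0050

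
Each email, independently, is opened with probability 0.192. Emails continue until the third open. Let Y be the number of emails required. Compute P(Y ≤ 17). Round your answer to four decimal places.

0.6608

Finishing within 17 emails ⇔ at least 3 successes in the first 17. With X ~ Binomial(17, 0.192), P(Y ≤ 17) = 1 − P(X ≤ 2).
  k=0: C(17,0)·0.192^0·0.808^17 = 0.026668
  k=1: C(17,1)·0.192^1·0.808^16 = 0.107729
  k=2: C(17,2)·0.192^2·0.808^15 = 0.204791
1 − 0.339188 = 0.660812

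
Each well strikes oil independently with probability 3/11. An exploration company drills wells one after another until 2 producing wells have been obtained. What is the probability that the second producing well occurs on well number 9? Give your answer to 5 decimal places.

0.06404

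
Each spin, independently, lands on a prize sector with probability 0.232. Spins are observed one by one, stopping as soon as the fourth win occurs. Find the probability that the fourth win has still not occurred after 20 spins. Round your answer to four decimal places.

0.2844

Needing more than 20 spins ⇔ fewer than 4 successes in the first 20. With X ~ Binomial(20, 0.232), P(Y > 20) = P(X ≤ 3).
  k=0: C(20,0)·0.232^0·0.768^20 = 0.005096
  k=1: C(20,1)·0.232^1·0.768^19 = 0.030788
  k=2: C(20,2)·0.232^2·0.768^18 = 0.088355
  k=3: C(20,3)·0.232^3·0.768^17 = 0.160144
P(X ≤ 3) = 0.284383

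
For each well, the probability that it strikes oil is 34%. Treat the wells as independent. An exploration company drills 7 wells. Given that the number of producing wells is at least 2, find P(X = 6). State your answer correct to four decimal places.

X ~ Binomial(7, 0.34). Want P(X=6 | X≥2) = P(X=6) / P(X≥2).
P(X=6) = C(7,6)·0.34^6·0.66^1 = 0.007137
P(X≥2) = 1 − 0.054552 − 0.196716 = 0.748732
Ratio = 0.007137 / 0.748732 = 0.009532

0.0095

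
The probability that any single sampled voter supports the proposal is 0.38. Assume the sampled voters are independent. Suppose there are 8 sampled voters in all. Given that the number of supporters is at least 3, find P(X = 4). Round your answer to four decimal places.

X ~ Binomial(8, 0.38). Want P(X=4 | X≥3) = P(X=4) / P(X≥3).
P(X=4) = C(8,4)·0.38^4·0.62^4 = 0.215675
P(X≥3) = 1 − 0.021834 − 0.107057 − 0.229655 = 0.641454
Ratio = 0.215675 / 0.641454 = 0.336228

0.3362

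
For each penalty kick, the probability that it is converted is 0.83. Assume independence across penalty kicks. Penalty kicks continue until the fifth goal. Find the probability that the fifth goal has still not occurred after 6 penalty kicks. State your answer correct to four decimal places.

Needing more than 6 penalty kicks ⇔ fewer than 5 successes in the first 6. With X ~ Binomial(6, 0.83), P(Y > 6) = P(X ≤ 4).
  k=0: C(6,0)·0.83^0·0.17^6 = 0.000024
  k=1: C(6,1)·0.83^1·0.17^5 = 0.000707
  k=2: C(6,2)·0.83^2·0.17^4 = 0.008631
  k=3: C(6,3)·0.83^3·0.17^3 = 0.056184
  k=4: C(6,4)·0.83^4·0.17^2 = 0.205732
P(X ≤ 4) = 0.271277

0.2713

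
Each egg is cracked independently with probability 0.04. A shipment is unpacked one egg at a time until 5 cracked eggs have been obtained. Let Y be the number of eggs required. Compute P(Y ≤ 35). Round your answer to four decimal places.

0.0122

Finishing within 35 eggs ⇔ at least 5 successes in the first 35. With X ~ Binomial(35, 0.04), P(Y ≤ 35) = 1 − P(X ≤ 4).
  k=0: C(35,0)·0.04^0·0.96^35 = 0.239603
  k=1: C(35,1)·0.04^1·0.96^34 = 0.349422
  k=2: C(35,2)·0.04^2·0.96^33 = 0.247507
  k=3: C(35,3)·0.04^3·0.96^32 = 0.113441
  k=4: C(35,4)·0.04^4·0.96^31 = 0.037814
1 − 0.987787 = 0.012213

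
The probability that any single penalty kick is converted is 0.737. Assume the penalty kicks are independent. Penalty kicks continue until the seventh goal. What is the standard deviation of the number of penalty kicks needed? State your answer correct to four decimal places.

1.8410

Y = total penalty kicks until the seventh success; negative binomial with r=7, p=0.737.
SD(Y) = √[r(1−p)/p²] = √(3.389369) = 1.841024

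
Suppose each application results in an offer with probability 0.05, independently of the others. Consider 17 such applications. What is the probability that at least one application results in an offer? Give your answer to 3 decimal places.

0.582

P(at least one) = 1 − P(none) = 1 − (1 − 0.05)^17
= 1 − 0.41812 = 0.58188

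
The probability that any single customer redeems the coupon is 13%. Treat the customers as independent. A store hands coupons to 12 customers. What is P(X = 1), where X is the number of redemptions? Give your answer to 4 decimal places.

X ~ Binomial(n=12, p=0.13).
P(X=1) = C(12,1) · p^1 · (1−p)^11
= 12 · 0.13 · 0.21613 = 0.337160

0.3372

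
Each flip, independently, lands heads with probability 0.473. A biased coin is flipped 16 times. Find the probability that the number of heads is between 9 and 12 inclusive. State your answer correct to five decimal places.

0.31390

X ~ Binomial(16, 0.473); P(9 ≤ X ≤ 12) = Σ C(16,k) p^k (1−p)^(16−k) over k:
  k=9: C(16,9)·0.473^9·0.527^7 = 0.1530561
  k=10: C(16,10)·0.473^10·0.527^6 = 0.0961610
  k=11: C(16,11)·0.473^11·0.527^5 = 0.0470769
  k=12: C(16,12)·0.473^12·0.527^4 = 0.0176055
Total = 0.3138995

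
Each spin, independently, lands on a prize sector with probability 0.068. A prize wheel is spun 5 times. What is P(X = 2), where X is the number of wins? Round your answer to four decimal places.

X ~ Binomial(n=5, p=0.068).
P(X=2) = C(5,2) · p^2 · (1−p)^3
= 10 · 0.004624 · 0.80956 = 0.037434

0.0374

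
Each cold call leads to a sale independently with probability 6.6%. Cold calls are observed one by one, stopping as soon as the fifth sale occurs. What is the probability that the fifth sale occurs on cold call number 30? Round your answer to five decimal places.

Y = trial on which the fifth success occurs; negative binomial, r=5, p=0.066.
P(Y=30) = C(29,4) · p^5 · (1−p)^25
= 23751 · 1.2523e-06 · 0.18141 = 0.0053960

0.00540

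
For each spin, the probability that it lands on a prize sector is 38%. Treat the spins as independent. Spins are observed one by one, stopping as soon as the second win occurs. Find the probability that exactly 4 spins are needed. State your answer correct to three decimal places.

Y = trial on which the second success occurs; negative binomial, r=2, p=0.38.
P(Y=4) = C(3,1) · p^2 · (1−p)^2
= 3 · 0.1444 · 0.3844 = 0.16652

0.167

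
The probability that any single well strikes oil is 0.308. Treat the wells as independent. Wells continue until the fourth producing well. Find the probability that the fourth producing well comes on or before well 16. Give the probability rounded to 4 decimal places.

0.7753

Finishing within 16 wells ⇔ at least 4 successes in the first 16. With X ~ Binomial(16, 0.308), P(Y ≤ 16) = 1 − P(X ≤ 3).
  k=0: C(16,0)·0.308^0·0.692^16 = 0.002765
  k=1: C(16,1)·0.308^1·0.692^15 = 0.019691
  k=2: C(16,2)·0.308^2·0.692^14 = 0.065731
  k=3: C(16,3)·0.308^3·0.692^13 = 0.136527
1 − 0.224714 = 0.775286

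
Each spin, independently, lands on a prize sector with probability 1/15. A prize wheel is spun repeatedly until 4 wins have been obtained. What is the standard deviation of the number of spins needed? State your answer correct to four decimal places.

Y = total spins until the fourth success; negative binomial with r=4, p=0.066667.
SD(Y) = √[r(1−p)/p²] = √(840.000000) = 28.982753

28.9828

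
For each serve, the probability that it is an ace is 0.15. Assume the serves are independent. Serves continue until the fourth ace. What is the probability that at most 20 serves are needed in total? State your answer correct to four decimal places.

Finishing within 20 serves ⇔ at least 4 successes in the first 20. With X ~ Binomial(20, 0.15), P(Y ≤ 20) = 1 − P(X ≤ 3).
  k=0: C(20,0)·0.15^0·0.85^20 = 0.038760
  k=1: C(20,1)·0.15^1·0.85^19 = 0.136798
  k=2: C(20,2)·0.15^2·0.85^18 = 0.229338
  k=3: C(20,3)·0.15^3·0.85^17 = 0.242829
1 − 0.647725 = 0.352275

0.3523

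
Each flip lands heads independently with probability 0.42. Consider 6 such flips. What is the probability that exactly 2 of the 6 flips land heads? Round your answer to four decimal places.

X ~ Binomial(n=6, p=0.42).
P(X=2) = C(6,2) · p^2 · (1−p)^4
= 15 · 0.1764 · 0.11316 = 0.299434

0.2994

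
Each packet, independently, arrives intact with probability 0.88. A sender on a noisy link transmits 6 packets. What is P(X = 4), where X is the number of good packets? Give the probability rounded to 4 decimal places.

0.1295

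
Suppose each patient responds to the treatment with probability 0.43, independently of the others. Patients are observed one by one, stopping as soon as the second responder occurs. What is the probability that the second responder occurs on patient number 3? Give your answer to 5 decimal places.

Y = trial on which the second success occurs; negative binomial, r=2, p=0.43.
P(Y=3) = C(2,1) · p^2 · (1−p)^1
= 2 · 0.1849 · 0.57 = 0.2107860

0.21079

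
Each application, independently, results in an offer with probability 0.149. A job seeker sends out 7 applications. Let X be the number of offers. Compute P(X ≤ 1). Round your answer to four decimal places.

0.7194

X ~ Binomial(7, 0.149); P(X ≤ 1) = Σ C(7,k) p^k (1−p)^(7−k) over k:
  k=0: C(7,0)·0.149^0·0.851^7 = 0.323226
  k=1: C(7,1)·0.149^1·0.851^6 = 0.396152
Total = 0.719378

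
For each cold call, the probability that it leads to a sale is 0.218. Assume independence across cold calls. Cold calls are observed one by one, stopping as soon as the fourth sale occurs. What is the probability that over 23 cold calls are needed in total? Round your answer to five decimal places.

0.22888

Needing more than 23 cold calls ⇔ fewer than 4 successes in the first 23. With X ~ Binomial(23, 0.218), P(Y > 23) = P(X ≤ 3).
  k=0: C(23,0)·0.218^0·0.782^23 = 0.0034975
  k=1: C(23,1)·0.218^1·0.782^22 = 0.0224250
  k=2: C(23,2)·0.218^2·0.782^21 = 0.0687662
  k=3: C(23,3)·0.218^3·0.782^20 = 0.1341909
P(X ≤ 3) = 0.2288797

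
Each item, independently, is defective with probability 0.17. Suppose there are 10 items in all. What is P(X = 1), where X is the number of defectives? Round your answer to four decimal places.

0.3178

X ~ Binomial(n=10, p=0.17).
P(X=1) = C(10,1) · p^1 · (1−p)^9
= 10 · 0.17 · 0.18694 = 0.317798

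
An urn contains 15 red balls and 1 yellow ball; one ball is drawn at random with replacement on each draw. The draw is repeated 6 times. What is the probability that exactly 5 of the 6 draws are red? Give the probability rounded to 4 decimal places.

0.2716

X ~ Binomial(n=6, p=0.9375).
P(X=5) = C(6,5) · p^5 · (1−p)^1
= 6 · 0.7242 · 0.0625 = 0.271574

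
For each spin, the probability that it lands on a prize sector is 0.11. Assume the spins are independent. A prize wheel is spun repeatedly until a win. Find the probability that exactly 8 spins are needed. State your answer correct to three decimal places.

0.049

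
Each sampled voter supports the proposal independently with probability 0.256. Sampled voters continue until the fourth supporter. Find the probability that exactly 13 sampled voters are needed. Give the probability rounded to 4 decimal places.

0.0660

Y = trial on which the fourth success occurs; negative binomial, r=4, p=0.256.
P(Y=13) = C(12,3) · p^4 · (1−p)^9
= 220 · 0.004295 · 0.069848 = 0.065999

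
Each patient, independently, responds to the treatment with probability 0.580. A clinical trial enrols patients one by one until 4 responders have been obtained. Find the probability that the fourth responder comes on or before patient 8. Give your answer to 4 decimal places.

Finishing within 8 patients ⇔ at least 4 successes in the first 8. With X ~ Binomial(8, 0.58), P(Y ≤ 8) = 1 − P(X ≤ 3).
  k=0: C(8,0)·0.58^0·0.42^8 = 0.000968
  k=1: C(8,1)·0.58^1·0.42^7 = 0.010697
  k=2: C(8,2)·0.58^2·0.42^6 = 0.051702
  k=3: C(8,3)·0.58^3·0.42^5 = 0.142797
1 − 0.206164 = 0.793836

0.7938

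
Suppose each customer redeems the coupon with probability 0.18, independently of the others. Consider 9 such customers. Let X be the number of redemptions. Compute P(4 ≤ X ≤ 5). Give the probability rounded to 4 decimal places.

X ~ Binomial(9, 0.18); P(4 ≤ X ≤ 5) = Σ C(9,k) p^k (1−p)^(9−k) over k:
  k=4: C(9,4)·0.18^4·0.82^5 = 0.049038
  k=5: C(9,5)·0.18^5·0.82^4 = 0.010764
Total = 0.059802

0.0598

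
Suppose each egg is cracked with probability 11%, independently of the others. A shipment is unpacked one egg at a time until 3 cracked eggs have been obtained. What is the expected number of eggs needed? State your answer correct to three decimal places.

27.273

Y = total eggs until the third success; negative binomial with r=3, p=0.11.
E[Y] = r / p = 3 / 0.11 = 27.27273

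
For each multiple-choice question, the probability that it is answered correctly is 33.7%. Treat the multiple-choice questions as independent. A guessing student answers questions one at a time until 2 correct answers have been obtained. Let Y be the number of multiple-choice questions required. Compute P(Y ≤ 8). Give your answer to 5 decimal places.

Finishing within 8 multiple-choice questions ⇔ at least 2 successes in the first 8. With X ~ Binomial(8, 0.337), P(Y ≤ 8) = 1 − P(X ≤ 1).
  k=0: C(8,0)·0.337^0·0.663^8 = 0.0373343
  k=1: C(8,1)·0.337^1·0.663^7 = 0.1518150
1 − 0.1891493 = 0.8108507

0.81085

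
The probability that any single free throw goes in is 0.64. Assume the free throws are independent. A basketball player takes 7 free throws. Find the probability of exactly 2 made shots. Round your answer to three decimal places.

0.052

X ~ Binomial(n=7, p=0.64).
P(X=2) = C(7,2) · p^2 · (1−p)^5
= 21 · 0.4096 · 0.0060466 = 0.05201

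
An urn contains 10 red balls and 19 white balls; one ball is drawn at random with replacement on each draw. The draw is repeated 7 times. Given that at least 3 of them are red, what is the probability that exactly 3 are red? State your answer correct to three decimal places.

0.580

X ~ Binomial(7, 0.344828). Want P(X=3 | X≥3) = P(X=3) / P(X≥3).
P(X=3) = C(7,3)·0.344828^3·0.655172^4 = 0.26442
P(X≥3) = 1 − 0.05182 − 0.19091 − 0.30144 = 0.45583
Ratio = 0.26442 / 0.45583 = 0.58009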